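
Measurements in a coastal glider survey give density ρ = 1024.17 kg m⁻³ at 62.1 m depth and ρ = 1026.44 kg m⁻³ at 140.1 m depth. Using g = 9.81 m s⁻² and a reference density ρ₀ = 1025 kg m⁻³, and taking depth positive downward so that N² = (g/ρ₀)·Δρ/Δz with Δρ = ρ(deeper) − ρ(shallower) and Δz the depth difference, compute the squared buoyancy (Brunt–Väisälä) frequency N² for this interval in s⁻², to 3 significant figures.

2.79 × 10⁻⁴ s⁻²

Δρ = 1026.44 − 1024.17 = 2.27 kg m⁻³ over Δz = 140.1 − 62.1 = 78 m.
N² = (9.81/1025) × (2.27/78) = 2.7853 × 10⁻⁴ s⁻² ≈ 2.79 × 10⁻⁴ s⁻².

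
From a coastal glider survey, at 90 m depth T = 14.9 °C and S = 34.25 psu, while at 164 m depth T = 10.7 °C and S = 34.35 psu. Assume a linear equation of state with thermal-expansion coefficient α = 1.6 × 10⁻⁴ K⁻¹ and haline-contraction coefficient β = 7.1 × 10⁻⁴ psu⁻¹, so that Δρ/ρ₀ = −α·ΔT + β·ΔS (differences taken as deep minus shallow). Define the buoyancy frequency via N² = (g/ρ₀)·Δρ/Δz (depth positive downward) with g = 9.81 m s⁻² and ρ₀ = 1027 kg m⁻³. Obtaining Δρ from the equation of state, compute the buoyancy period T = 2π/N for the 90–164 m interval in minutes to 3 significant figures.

10.6 min

ΔT = -4.2 K, ΔS = +0.10 psu (deep − shallow).
Δρ/ρ₀ = −αΔT + βΔS = 6.72 × 10⁻⁴ + 7.10 × 10⁻⁵ = 7.43 × 10⁻⁴, so Δρ ≈ 0.7631 kg m⁻³.
N² = (g/ρ₀)·Δρ/Δz = g·(Δρ/ρ₀)/Δz = 9.81 × 7.43 × 10⁻⁴ / 74 = 9.8498 × 10⁻⁵ s⁻².
N = √(9.8498 × 10⁻⁵) = 9.9246 × 10⁻³ rad s⁻¹ → T = 2π/N = 633.09 s = 10.552 min ≈ 10.6 min.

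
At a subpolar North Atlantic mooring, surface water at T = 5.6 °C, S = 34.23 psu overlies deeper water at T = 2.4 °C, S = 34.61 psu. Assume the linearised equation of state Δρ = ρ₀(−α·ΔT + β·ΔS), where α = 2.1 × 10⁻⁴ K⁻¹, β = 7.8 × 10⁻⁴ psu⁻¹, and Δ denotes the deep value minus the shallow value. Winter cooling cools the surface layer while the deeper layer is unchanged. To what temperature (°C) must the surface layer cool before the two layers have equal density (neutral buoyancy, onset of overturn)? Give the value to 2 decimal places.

Neutral buoyancy requires Δρ = 0, i.e. −α(T_deep − T_surf′) + β(S_deep − S_surf) = 0.
T_surf′ = T_deep − (β/α)·ΔS = 2.4 − (7.8 × 10⁻⁴/2.1 × 10⁻⁴)·(+0.38) = 0.9886 °C.
Cooling required: 5.6 − (0.9886) = 4.6114 °C.

0.99 °C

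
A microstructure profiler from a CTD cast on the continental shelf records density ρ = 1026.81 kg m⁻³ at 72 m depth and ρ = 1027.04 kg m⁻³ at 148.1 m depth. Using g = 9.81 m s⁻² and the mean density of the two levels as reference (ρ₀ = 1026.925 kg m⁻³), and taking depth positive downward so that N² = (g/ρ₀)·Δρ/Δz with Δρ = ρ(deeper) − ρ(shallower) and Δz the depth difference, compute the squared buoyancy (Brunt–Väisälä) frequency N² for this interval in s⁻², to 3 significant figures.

Δρ = 1027.04 − 1026.81 = 0.23 kg m⁻³ over Δz = 148.1 − 72 = 76.1 m.
N² = (9.81/1026.925) × (0.23/76.1) = 2.8872 × 10⁻⁵ s⁻² ≈ 2.89 × 10⁻⁵ s⁻².

2.89 × 10⁻⁵ s⁻²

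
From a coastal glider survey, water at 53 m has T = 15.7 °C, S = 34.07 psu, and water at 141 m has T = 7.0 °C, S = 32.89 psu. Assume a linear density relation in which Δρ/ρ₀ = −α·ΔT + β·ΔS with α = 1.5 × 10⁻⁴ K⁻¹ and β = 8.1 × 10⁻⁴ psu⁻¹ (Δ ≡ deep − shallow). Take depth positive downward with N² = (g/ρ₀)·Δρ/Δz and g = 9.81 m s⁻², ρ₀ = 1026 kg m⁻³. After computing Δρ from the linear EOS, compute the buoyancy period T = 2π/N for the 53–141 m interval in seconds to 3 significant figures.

1.01 × 10³ s

ΔT = -8.7 K, ΔS = -1.18 psu (deep − shallow).
Δρ/ρ₀ = −αΔT + βΔS = 1.305 × 10⁻³ − 9.558 × 10⁻⁴ = 3.492 × 10⁻⁴, so Δρ ≈ 0.3583 kg m⁻³.
N² = (g/ρ₀)·Δρ/Δz = g·(Δρ/ρ₀)/Δz = 9.81 × 3.492 × 10⁻⁴ / 88 = 3.8928 × 10⁻⁵ s⁻².
N = √(3.8928 × 10⁻⁵) = 6.2392 × 10⁻³ rad s⁻¹ → T = 2π/N = 1.0070 × 10³ s ≈ 1.01 × 10³ s.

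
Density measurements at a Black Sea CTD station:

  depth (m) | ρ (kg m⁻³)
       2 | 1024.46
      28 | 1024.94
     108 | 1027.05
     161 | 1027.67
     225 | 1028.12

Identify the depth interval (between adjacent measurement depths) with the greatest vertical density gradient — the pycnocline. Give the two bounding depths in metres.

28–108 m

Compute the density gradient over each adjacent pair:
  2–28 m: Δρ/Δz = 0.48/26 = 0.018 kg m⁻⁴
  28–108 m: Δρ/Δz = 2.11/80 = 0.026 kg m⁻⁴
  108–161 m: Δρ/Δz = 0.62/53 = 0.012 kg m⁻⁴
  161–225 m: Δρ/Δz = 0.45/64 = 7.0 × 10⁻³ kg m⁻⁴
The largest gradient is in the 28–108 m interval — the pycnocline.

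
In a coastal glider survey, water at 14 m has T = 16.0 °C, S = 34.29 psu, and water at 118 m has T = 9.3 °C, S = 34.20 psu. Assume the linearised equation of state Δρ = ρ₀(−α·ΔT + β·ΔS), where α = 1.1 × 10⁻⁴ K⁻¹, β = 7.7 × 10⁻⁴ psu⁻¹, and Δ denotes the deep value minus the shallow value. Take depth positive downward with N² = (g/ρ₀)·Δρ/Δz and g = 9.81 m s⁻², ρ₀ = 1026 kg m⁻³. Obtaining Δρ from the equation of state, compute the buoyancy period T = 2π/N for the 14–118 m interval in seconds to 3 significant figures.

792 s

ΔT = -6.7 K, ΔS = -0.09 psu (deep − shallow).
Δρ/ρ₀ = −αΔT + βΔS = 7.37 × 10⁻⁴ − 6.93 × 10⁻⁵ = 6.677 × 10⁻⁴, so Δρ ≈ 0.6851 kg m⁻³.
N² = (g/ρ₀)·Δρ/Δz = g·(Δρ/ρ₀)/Δz = 9.81 × 6.677 × 10⁻⁴ / 104 = 6.2982 × 10⁻⁵ s⁻².
N = √(6.2982 × 10⁻⁵) = 7.9361 × 10⁻³ rad s⁻¹ → T = 2π/N = 791.72 s ≈ 792 s.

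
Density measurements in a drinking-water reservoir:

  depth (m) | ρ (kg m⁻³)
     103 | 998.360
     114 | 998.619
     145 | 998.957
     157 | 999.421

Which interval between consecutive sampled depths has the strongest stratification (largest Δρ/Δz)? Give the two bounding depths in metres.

145–157 m

Compute the density gradient over each adjacent pair:
  103–114 m: Δρ/Δz = 0.259/11 = 0.024 kg m⁻⁴
  114–145 m: Δρ/Δz = 0.338/31 = 0.011 kg m⁻⁴
  145–157 m: Δρ/Δz = 0.464/12 = 0.039 kg m⁻⁴
The largest gradient is in the 145–157 m interval — the pycnocline.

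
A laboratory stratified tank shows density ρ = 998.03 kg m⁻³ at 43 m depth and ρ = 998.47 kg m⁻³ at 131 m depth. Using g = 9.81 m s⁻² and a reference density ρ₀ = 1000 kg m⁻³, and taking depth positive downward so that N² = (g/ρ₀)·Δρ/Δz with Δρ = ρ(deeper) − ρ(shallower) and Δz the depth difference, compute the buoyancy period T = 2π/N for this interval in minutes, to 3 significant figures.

15.0 min

Δρ = 998.47 − 998.03 = 0.44 kg m⁻³ over Δz = 131 − 43 = 88 m.
N² = (9.81/1000) × (0.44/88) = 4.9050 × 10⁻⁵ s⁻².
N = √(4.9050 × 10⁻⁵) = 7.0036 × 10⁻³ rad s⁻¹, so T = 2π/N = 897.14 s = 14.952 min ≈ 15.0 min.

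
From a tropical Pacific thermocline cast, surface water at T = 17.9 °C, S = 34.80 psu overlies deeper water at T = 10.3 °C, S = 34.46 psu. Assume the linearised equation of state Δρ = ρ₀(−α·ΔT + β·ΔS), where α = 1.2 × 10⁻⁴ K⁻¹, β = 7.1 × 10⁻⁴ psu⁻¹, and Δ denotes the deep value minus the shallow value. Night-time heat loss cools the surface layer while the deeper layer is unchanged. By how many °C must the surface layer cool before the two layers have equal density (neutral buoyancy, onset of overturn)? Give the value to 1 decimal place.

5.6 °C

Neutral buoyancy requires Δρ = 0, i.e. −α(T_deep − T_surf′) + β(S_deep − S_surf) = 0.
T_surf′ = T_deep − (β/α)·ΔS = 10.3 − (7.1 × 10⁻⁴/1.2 × 10⁻⁴)·(-0.34) = 12.312 °C.
Cooling required: 17.9 − (12.312) = 5.588 °C.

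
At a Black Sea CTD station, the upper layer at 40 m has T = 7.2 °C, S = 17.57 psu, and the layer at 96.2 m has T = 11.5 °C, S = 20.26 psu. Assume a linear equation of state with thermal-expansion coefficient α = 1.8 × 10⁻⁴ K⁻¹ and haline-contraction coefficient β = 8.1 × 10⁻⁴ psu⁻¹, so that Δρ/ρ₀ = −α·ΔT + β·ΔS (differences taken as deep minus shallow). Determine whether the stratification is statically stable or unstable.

stable

ΔT = 11.5 − 7.2 = +4.3 K and ΔS = 20.26 − 17.57 = +2.69 psu (deep − shallow).
−αΔT = -7.74 × 10⁻⁴; βΔS = 2.1789 × 10⁻³; sum Δρ/ρ₀ = 1.4049 × 10⁻³.
Δρ/ρ₀ > 0, so Δρ > 0: deeper water is denser → statically stable.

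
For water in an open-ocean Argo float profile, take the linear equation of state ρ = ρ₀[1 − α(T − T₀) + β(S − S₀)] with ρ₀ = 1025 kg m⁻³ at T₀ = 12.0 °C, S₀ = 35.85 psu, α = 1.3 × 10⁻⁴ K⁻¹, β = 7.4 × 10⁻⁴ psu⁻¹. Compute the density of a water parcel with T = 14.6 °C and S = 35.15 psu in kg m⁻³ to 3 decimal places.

T − T₀ = +2.6 K, S − S₀ = -0.70 psu.
Bracket = 1 − α·(+2.6) + β·(-0.70) = 1 + (-8.56 × 10⁻⁴) = 0.9991440.
ρ = 1025 × 0.9991440 = 1024.123 kg m⁻³.

1024.123 kg m⁻³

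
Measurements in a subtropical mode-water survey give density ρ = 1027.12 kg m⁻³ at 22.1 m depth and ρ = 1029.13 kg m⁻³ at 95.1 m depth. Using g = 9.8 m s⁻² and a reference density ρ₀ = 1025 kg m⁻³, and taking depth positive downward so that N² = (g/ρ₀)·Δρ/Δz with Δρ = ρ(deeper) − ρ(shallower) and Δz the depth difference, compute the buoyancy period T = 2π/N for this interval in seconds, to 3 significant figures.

387 s

Δρ = 1029.13 − 1027.12 = 2.01 kg m⁻³ over Δz = 95.1 − 22.1 = 73 m.
N² = (9.8/1025) × (2.01/73) = 2.6325 × 10⁻⁴ s⁻².
N = √(2.6325 × 10⁻⁴) = 0.016225 rad s⁻¹, so T = 2π/N = 387.25 s ≈ 387 s.
Since Δρ > 0 the layer is stably stratified.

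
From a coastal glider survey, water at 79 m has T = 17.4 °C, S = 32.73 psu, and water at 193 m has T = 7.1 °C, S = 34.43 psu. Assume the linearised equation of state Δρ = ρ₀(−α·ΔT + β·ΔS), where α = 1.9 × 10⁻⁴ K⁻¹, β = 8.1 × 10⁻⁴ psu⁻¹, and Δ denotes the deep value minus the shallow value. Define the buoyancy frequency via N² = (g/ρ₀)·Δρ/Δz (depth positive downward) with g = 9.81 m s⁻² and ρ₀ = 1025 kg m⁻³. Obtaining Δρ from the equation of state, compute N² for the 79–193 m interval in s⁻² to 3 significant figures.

ΔT = -10.3 K, ΔS = +1.70 psu (deep − shallow).
Δρ/ρ₀ = −αΔT + βΔS = 1.957 × 10⁻³ + 1.377 × 10⁻³ = 3.334 × 10⁻³, so Δρ ≈ 3.417 kg m⁻³.
N² = (g/ρ₀)·Δρ/Δz = g·(Δρ/ρ₀)/Δz = 9.81 × 3.334 × 10⁻³ / 114 = 2.8690 × 10⁻⁴ s⁻² ≈ 2.87 × 10⁻⁴ s⁻².

2.87 × 10⁻⁴ s⁻²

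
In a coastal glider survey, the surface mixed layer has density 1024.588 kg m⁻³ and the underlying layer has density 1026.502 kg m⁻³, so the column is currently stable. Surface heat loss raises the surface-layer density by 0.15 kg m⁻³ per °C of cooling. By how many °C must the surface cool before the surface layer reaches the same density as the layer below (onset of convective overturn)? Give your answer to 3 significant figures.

Density deficit of the surface layer: 1026.502 − 1024.588 = 1.914 kg m⁻³.
Required change = 1.914 / 0.15 = 12.8 °C.

12.8 °C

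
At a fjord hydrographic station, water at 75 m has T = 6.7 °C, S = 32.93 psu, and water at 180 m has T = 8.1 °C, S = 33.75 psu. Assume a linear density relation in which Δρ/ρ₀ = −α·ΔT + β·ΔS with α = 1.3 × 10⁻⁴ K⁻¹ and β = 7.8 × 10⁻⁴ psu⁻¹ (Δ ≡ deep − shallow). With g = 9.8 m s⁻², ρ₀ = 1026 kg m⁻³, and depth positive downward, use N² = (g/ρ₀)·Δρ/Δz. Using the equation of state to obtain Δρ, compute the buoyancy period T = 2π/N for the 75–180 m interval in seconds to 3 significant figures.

ΔT = +1.4 K, ΔS = +0.82 psu (deep − shallow).
Δρ/ρ₀ = −αΔT + βΔS = -1.82 × 10⁻⁴ + 6.396 × 10⁻⁴ = 4.576 × 10⁻⁴, so Δρ ≈ 0.4695 kg m⁻³.
N² = (g/ρ₀)·Δρ/Δz = g·(Δρ/ρ₀)/Δz = 9.8 × 4.576 × 10⁻⁴ / 105 = 4.2709 × 10⁻⁵ s⁻².
N = √(4.2709 × 10⁻⁵) = 6.5352 × 10⁻³ rad s⁻¹ → T = 2π/N = 961.44 s ≈ 961 s.

961 s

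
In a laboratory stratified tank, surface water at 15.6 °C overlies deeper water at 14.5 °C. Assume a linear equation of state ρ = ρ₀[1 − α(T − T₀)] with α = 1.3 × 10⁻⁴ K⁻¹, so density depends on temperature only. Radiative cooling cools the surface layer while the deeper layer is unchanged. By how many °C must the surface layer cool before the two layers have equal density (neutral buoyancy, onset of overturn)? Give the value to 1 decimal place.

With temperature the only control, equal density requires T_surf′ = T_deep.
T_surf′ = 14.5 °C.
Cooling required: 15.6 − 14.5 = 1.1 °C.

1.1 °C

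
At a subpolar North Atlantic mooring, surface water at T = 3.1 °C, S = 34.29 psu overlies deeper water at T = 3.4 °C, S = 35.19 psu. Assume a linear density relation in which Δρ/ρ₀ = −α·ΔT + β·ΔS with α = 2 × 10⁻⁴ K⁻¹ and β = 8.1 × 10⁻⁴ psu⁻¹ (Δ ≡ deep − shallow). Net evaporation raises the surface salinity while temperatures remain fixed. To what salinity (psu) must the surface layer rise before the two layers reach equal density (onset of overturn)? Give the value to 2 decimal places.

Neutral buoyancy requires −α(T_deep − T_surf) + β(S_deep − S_surf′) = 0.
S_surf′ = S_deep − (α/β)·ΔT = 35.19 − (2 × 10⁻⁴/8.1 × 10⁻⁴)·(+0.3) = 35.1159 psu.
Increase required: 35.1159 − 34.29 = 0.8259 psu.

35.12 psu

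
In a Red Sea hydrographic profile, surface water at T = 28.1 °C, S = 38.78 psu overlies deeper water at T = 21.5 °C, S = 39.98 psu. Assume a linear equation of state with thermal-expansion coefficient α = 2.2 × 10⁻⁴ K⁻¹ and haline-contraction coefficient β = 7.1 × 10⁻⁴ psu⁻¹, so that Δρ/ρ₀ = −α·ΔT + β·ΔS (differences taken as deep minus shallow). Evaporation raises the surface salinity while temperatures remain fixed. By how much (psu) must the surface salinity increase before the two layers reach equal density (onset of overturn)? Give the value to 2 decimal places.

3.25 psu

Neutral buoyancy requires −α(T_deep − T_surf) + β(S_deep − S_surf′) = 0.
S_surf′ = S_deep − (α/β)·ΔT = 39.98 − (2.2 × 10⁻⁴/7.1 × 10⁻⁴)·(-6.6) = 42.0251 psu.
Increase required: 42.0251 − 38.78 = 3.2451 psu.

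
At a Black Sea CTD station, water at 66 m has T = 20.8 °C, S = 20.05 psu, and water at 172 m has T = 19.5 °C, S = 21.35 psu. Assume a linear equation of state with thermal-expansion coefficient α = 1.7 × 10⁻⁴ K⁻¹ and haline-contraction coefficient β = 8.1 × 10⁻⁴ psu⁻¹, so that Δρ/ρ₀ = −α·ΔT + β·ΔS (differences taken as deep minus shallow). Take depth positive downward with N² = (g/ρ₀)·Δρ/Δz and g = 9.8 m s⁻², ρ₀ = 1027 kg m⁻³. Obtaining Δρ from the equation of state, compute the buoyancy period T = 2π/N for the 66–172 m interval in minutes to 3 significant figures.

ΔT = -1.3 K, ΔS = +1.30 psu (deep − shallow).
Δρ/ρ₀ = −αΔT + βΔS = 2.21 × 10⁻⁴ + 1.053 × 10⁻³ = 1.274 × 10⁻³, so Δρ ≈ 1.308 kg m⁻³.
N² = (g/ρ₀)·Δρ/Δz = g·(Δρ/ρ₀)/Δz = 9.8 × 1.274 × 10⁻³ / 106 = 1.1778 × 10⁻⁴ s⁻².
N = √(1.1778 × 10⁻⁴) = 0.010853 rad s⁻¹ → T = 2π/N = 578.94 s = 9.6490 min ≈ 9.65 min.

9.65 min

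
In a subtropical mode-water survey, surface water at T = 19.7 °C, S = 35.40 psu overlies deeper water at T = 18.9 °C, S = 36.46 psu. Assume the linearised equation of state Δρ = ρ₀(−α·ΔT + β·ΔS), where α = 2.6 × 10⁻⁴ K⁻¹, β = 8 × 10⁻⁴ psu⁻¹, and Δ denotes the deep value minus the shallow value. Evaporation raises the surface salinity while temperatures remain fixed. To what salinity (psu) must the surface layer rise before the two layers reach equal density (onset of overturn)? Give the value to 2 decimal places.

36.72 psu

Neutral buoyancy requires −α(T_deep − T_surf) + β(S_deep − S_surf′) = 0.
S_surf′ = S_deep − (α/β)·ΔT = 36.46 − (2.6 × 10⁻⁴/8 × 10⁻⁴)·(-0.8) = 36.7200 psu.
Increase required: 36.7200 − 35.40 = 1.3200 psu.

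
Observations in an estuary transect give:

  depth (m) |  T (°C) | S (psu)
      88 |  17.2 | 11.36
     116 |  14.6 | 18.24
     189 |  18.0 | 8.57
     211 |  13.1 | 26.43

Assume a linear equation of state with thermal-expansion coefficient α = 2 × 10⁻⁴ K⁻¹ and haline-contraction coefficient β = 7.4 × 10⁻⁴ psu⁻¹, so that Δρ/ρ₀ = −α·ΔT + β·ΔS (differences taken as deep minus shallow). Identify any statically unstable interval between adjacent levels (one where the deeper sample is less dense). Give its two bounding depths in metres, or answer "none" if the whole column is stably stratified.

Evaluate Δρ/ρ₀ = −αΔT + βΔS across each adjacent pair:
  88–116 m: −αΔT+βΔS = −(2 × 10⁻⁴)(-2.6)+(7.4 × 10⁻⁴)(+6.88) = 5.6 × 10⁻³ → stable
  116–189 m: −αΔT+βΔS = −(2 × 10⁻⁴)(+3.4)+(7.4 × 10⁻⁴)(-9.67) = -7.8 × 10⁻³ → UNSTABLE
  189–211 m: −αΔT+βΔS = −(2 × 10⁻⁴)(-4.9)+(7.4 × 10⁻⁴)(+17.86) = 0.014 → stable
The 116–189 m interval has Δρ < 0: lighter water underlies denser water.

116–189 m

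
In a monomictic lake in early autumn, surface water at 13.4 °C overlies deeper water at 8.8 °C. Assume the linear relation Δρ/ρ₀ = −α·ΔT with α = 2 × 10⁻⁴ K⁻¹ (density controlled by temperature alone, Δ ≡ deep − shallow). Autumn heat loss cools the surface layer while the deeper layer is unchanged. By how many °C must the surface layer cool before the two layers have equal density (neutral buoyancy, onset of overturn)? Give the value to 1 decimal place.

With temperature the only control, equal density requires T_surf′ = T_deep.
T_surf′ = 8.8 °C.
Cooling required: 13.4 − 8.8 = 4.6 °C.

4.6 °C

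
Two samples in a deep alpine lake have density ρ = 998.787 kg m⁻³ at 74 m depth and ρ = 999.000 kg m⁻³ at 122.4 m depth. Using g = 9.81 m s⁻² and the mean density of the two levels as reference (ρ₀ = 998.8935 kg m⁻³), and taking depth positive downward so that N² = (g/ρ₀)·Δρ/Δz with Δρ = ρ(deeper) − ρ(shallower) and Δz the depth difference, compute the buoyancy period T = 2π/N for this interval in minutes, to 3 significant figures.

Δρ = 999.000 − 998.787 = 0.213 kg m⁻³ over Δz = 122.4 − 74 = 48.4 m.
N² = (9.81/998.8935) × (0.213/48.4) = 4.3220 × 10⁻⁵ s⁻².
N = √(4.3220 × 10⁻⁵) = 6.5742 × 10⁻³ rad s⁻¹, so T = 2π/N = 955.73 s = 15.929 min ≈ 15.9 min.

15.9 min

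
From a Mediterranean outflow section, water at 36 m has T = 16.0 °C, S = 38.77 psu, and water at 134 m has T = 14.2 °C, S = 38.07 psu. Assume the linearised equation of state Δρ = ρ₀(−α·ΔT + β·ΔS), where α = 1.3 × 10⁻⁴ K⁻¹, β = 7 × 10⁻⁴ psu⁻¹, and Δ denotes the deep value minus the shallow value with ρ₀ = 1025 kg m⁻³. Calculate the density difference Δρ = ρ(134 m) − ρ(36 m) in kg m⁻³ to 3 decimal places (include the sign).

-0.262 kg m⁻³

ΔT = -1.8 K, ΔS = -0.70 psu (deep − shallow).
Δρ/ρ₀ = −(1.3 × 10⁻⁴)(-1.8) + (7 × 10⁻⁴)(-0.70) = -2.56 × 10⁻⁴.
Δρ = 1025 × (-2.56 × 10⁻⁴) = -0.262 kg m⁻³.
Negative Δρ: lighter below, statically unstable.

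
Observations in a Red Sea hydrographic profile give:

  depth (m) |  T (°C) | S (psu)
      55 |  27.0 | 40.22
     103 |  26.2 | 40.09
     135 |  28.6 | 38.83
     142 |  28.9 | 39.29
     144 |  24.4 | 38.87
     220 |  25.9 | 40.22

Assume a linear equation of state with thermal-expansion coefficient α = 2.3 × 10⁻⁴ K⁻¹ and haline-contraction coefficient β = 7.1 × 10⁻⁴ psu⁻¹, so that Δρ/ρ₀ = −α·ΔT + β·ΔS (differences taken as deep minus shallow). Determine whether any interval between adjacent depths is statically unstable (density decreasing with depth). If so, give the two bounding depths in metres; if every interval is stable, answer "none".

Evaluate Δρ/ρ₀ = −αΔT + βΔS across each adjacent pair:
  55–103 m: −αΔT+βΔS = −(2.3 × 10⁻⁴)(-0.8)+(7.1 × 10⁻⁴)(-0.13) = 9.2 × 10⁻⁵ → stable
  103–135 m: −αΔT+βΔS = −(2.3 × 10⁻⁴)(+2.4)+(7.1 × 10⁻⁴)(-1.26) = -1.4 × 10⁻³ → UNSTABLE
  135–142 m: −αΔT+βΔS = −(2.3 × 10⁻⁴)(+0.3)+(7.1 × 10⁻⁴)(+0.46) = 2.6 × 10⁻⁴ → stable
  142–144 m: −αΔT+βΔS = −(2.3 × 10⁻⁴)(-4.5)+(7.1 × 10⁻⁴)(-0.42) = 7.4 × 10⁻⁴ → stable
  144–220 m: −αΔT+βΔS = −(2.3 × 10⁻⁴)(+1.5)+(7.1 × 10⁻⁴)(+1.35) = 6.1 × 10⁻⁴ → stable
The 103–135 m interval has Δρ < 0: lighter water underlies denser water.

103–135 m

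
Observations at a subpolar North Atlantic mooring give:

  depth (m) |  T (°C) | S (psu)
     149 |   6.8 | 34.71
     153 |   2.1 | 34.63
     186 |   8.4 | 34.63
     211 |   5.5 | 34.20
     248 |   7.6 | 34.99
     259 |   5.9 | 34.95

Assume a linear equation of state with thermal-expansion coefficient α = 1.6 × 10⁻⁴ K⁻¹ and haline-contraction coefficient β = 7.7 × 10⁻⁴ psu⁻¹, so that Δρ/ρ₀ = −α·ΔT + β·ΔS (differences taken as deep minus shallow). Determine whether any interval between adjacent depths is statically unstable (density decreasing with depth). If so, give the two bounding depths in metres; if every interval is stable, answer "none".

Evaluate Δρ/ρ₀ = −αΔT + βΔS across each adjacent pair:
  149–153 m: −αΔT+βΔS = −(1.6 × 10⁻⁴)(-4.7)+(7.7 × 10⁻⁴)(-0.08) = 6.9 × 10⁻⁴ → stable
  153–186 m: −αΔT+βΔS = −(1.6 × 10⁻⁴)(+6.3)+(7.7 × 10⁻⁴)(+0.00) = -1.0 × 10⁻³ → UNSTABLE
  186–211 m: −αΔT+βΔS = −(1.6 × 10⁻⁴)(-2.9)+(7.7 × 10⁻⁴)(-0.43) = 1.3 × 10⁻⁴ → stable
  211–248 m: −αΔT+βΔS = −(1.6 × 10⁻⁴)(+2.1)+(7.7 × 10⁻⁴)(+0.79) = 2.7 × 10⁻⁴ → stable
  248–259 m: −αΔT+βΔS = −(1.6 × 10⁻⁴)(-1.7)+(7.7 × 10⁻⁴)(-0.04) = 2.4 × 10⁻⁴ → stable
The 153–186 m interval has Δρ < 0: lighter water underlies denser water.

153–186 m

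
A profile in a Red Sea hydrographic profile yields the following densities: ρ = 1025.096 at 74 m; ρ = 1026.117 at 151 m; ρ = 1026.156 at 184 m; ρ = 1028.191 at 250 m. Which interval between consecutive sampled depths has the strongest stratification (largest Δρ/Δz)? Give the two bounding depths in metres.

184–250 m

Compute the density gradient over each adjacent pair:
  74–151 m: Δρ/Δz = 1.021/77 = 0.013 kg m⁻⁴
  151–184 m: Δρ/Δz = 0.039/33 = 1.2 × 10⁻³ kg m⁻⁴
  184–250 m: Δρ/Δz = 2.035/66 = 0.031 kg m⁻⁴
The largest gradient is in the 184–250 m interval — the pycnocline.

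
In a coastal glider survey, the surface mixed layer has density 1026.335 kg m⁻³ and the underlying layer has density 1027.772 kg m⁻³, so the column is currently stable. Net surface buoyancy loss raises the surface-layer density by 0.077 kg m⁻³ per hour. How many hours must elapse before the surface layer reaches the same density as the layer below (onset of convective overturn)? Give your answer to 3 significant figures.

18.7 hours

Density deficit of the surface layer: 1027.772 − 1026.335 = 1.437 kg m⁻³.
Required change = 1.437 / 0.077 = 18.7 hours.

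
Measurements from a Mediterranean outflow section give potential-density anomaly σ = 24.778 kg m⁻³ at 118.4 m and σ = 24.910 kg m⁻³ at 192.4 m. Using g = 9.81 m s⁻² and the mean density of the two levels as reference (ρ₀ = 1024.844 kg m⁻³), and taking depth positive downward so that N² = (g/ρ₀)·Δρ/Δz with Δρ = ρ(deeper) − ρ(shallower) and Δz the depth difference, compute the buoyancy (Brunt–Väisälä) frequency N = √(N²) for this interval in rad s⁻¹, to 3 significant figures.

4.13 × 10⁻³ rad s⁻¹

Δρ = 1024.910 − 1024.778 = 0.132 kg m⁻³ over Δz = 192.4 − 118.4 = 74 m.
N² = (9.81/1024.844) × (0.132/74) = 1.7075 × 10⁻⁵ s⁻².
N = √(1.7075 × 10⁻⁵) = 4.1322 × 10⁻³ rad s⁻¹ ≈ 4.13 × 10⁻³ rad s⁻¹.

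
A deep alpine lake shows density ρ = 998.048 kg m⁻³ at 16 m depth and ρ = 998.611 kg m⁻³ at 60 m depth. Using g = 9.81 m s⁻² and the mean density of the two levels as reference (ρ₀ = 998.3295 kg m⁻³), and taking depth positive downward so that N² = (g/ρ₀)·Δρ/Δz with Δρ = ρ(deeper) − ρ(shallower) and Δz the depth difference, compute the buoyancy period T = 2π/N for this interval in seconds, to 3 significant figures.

560 s

Δρ = 998.611 − 998.048 = 0.563 kg m⁻³ over Δz = 60 − 16 = 44 m.
N² = (9.81/998.3295) × (0.563/44) = 1.2573 × 10⁻⁴ s⁻².
N = √(1.2573 × 10⁻⁴) = 0.011213 rad s⁻¹, so T = 2π/N = 560.35 s ≈ 560 s.
Since Δρ > 0 the layer is stably stratified.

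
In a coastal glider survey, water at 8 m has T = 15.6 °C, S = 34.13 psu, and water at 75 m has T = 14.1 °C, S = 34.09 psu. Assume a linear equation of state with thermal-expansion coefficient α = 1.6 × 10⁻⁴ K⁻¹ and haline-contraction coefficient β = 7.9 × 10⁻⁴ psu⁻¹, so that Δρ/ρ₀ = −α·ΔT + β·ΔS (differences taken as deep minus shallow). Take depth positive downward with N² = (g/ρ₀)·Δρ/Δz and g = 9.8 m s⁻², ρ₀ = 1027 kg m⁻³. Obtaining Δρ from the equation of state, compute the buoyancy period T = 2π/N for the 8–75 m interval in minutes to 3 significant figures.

19.0 min

ΔT = -1.5 K, ΔS = -0.04 psu (deep − shallow).
Δρ/ρ₀ = −αΔT + βΔS = 2.40 × 10⁻⁴ − 3.16 × 10⁻⁵ = 2.084 × 10⁻⁴, so Δρ ≈ 0.2140 kg m⁻³.
N² = (g/ρ₀)·Δρ/Δz = g·(Δρ/ρ₀)/Δz = 9.8 × 2.084 × 10⁻⁴ / 67 = 3.0482 × 10⁻⁵ s⁻².
N = √(3.0482 × 10⁻⁵) = 5.5211 × 10⁻³ rad s⁻¹ → T = 2π/N = 1.1380 × 10³ s = 18.967 min ≈ 19.0 min.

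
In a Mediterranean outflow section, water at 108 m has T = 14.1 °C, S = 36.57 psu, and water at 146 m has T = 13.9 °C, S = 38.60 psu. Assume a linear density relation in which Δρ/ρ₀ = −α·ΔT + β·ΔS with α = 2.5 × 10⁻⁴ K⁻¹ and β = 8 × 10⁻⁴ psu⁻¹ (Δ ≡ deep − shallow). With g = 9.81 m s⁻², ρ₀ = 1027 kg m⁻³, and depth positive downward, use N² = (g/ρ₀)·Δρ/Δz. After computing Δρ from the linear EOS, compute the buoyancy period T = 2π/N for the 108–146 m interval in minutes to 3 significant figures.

5.04 min

ΔT = -0.2 K, ΔS = +2.03 psu (deep − shallow).
Δρ/ρ₀ = −αΔT + βΔS = 5.00 × 10⁻⁵ + 1.624 × 10⁻³ = 1.674 × 10⁻³, so Δρ ≈ 1.719 kg m⁻³.
N² = (g/ρ₀)·Δρ/Δz = g·(Δρ/ρ₀)/Δz = 9.81 × 1.674 × 10⁻³ / 38 = 4.3216 × 10⁻⁴ s⁻².
N = √(4.3216 × 10⁻⁴) = 0.020788 rad s⁻¹ → T = 2π/N = 302.25 s = 5.0375 min ≈ 5.04 min.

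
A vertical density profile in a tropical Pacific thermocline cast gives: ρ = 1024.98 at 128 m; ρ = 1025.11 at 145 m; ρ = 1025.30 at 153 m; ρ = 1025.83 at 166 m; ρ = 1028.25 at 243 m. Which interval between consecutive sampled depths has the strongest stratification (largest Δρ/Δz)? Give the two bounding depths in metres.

153–166 m

Compute the density gradient over each adjacent pair:
  128–145 m: Δρ/Δz = 0.13/17 = 7.6 × 10⁻³ kg m⁻⁴
  145–153 m: Δρ/Δz = 0.19/8 = 0.024 kg m⁻⁴
  153–166 m: Δρ/Δz = 0.53/13 = 0.041 kg m⁻⁴
  166–243 m: Δρ/Δz = 2.42/77 = 0.031 kg m⁻⁴
The largest gradient is in the 153–166 m interval — the pycnocline.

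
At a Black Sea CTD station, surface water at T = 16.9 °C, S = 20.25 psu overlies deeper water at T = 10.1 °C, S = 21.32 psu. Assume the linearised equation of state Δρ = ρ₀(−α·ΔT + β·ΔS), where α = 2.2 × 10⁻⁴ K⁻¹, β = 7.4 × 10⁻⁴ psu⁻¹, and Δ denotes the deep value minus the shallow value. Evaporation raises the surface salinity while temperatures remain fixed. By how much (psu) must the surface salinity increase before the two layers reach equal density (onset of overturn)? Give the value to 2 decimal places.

Neutral buoyancy requires −α(T_deep − T_surf) + β(S_deep − S_surf′) = 0.
S_surf′ = S_deep − (α/β)·ΔT = 21.32 − (2.2 × 10⁻⁴/7.4 × 10⁻⁴)·(-6.8) = 23.3416 psu.
Increase required: 23.3416 − 20.25 = 3.0916 psu.

3.09 psu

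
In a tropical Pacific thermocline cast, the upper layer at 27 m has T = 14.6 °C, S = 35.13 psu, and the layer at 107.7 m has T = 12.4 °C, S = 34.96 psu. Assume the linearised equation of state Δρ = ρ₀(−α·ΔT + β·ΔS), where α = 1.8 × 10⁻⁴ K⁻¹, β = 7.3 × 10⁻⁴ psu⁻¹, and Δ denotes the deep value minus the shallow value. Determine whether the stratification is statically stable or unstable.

ΔT = 12.4 − 14.6 = -2.2 K and ΔS = 34.96 − 35.13 = -0.17 psu (deep − shallow).
−αΔT = 3.96 × 10⁻⁴; βΔS = -1.241 × 10⁻⁴; sum Δρ/ρ₀ = 2.719 × 10⁻⁴.
Δρ/ρ₀ > 0, so Δρ > 0: deeper water is denser → statically stable.

stable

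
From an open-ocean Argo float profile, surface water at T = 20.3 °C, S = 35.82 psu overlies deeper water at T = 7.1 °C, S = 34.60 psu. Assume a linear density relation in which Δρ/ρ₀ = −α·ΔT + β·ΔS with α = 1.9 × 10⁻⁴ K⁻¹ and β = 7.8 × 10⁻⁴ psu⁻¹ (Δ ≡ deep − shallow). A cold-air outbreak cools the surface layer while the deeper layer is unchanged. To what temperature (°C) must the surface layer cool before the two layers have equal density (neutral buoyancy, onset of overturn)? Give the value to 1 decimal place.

12.1 °C

Neutral buoyancy requires Δρ = 0, i.e. −α(T_deep − T_surf′) + β(S_deep − S_surf) = 0.
T_surf′ = T_deep − (β/α)·ΔS = 7.1 − (7.8 × 10⁻⁴/1.9 × 10⁻⁴)·(-1.22) = 12.108 °C.
Cooling required: 20.3 − (12.108) = 8.192 °C.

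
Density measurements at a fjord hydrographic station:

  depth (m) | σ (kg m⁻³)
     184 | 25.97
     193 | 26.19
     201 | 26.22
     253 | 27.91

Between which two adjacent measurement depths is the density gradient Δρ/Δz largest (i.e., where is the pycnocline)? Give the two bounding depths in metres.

Compute the density gradient over each adjacent pair:
  184–193 m: Δρ/Δz = 0.22/9 = 0.024 kg m⁻⁴
  193–201 m: Δρ/Δz = 0.03/8 = 3.7 × 10⁻³ kg m⁻⁴
  201–253 m: Δρ/Δz = 1.69/52 = 0.033 kg m⁻⁴
The largest gradient is in the 201–253 m interval — the pycnocline.

201–253 m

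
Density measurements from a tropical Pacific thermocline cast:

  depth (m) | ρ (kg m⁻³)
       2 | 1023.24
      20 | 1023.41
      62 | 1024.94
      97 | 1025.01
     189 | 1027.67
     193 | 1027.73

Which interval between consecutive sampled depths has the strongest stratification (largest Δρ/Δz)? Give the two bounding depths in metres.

20–62 m

Compute the density gradient over each adjacent pair:
  2–20 m: Δρ/Δz = 0.17/18 = 9.4 × 10⁻³ kg m⁻⁴
  20–62 m: Δρ/Δz = 1.53/42 = 0.036 kg m⁻⁴
  62–97 m: Δρ/Δz = 0.07/35 = 2.0 × 10⁻³ kg m⁻⁴
  97–189 m: Δρ/Δz = 2.66/92 = 0.029 kg m⁻⁴
  189–193 m: Δρ/Δz = 0.06/4 = 0.015 kg m⁻⁴
The largest gradient is in the 20–62 m interval — the pycnocline.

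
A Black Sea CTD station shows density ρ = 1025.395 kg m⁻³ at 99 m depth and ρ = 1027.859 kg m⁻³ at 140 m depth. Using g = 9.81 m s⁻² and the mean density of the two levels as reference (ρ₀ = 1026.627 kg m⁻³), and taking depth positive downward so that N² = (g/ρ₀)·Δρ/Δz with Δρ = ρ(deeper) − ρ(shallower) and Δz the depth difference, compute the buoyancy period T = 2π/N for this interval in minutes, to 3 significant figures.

Δρ = 1027.859 − 1025.395 = 2.464 kg m⁻³ over Δz = 140 − 99 = 41 m.
N² = (9.81/1026.627) × (2.464/41) = 5.7427 × 10⁻⁴ s⁻².
N = √(5.7427 × 10⁻⁴) = 0.023964 rad s⁻¹, so T = 2π/N = 262.19 s = 4.3698 min ≈ 4.37 min.

4.37 min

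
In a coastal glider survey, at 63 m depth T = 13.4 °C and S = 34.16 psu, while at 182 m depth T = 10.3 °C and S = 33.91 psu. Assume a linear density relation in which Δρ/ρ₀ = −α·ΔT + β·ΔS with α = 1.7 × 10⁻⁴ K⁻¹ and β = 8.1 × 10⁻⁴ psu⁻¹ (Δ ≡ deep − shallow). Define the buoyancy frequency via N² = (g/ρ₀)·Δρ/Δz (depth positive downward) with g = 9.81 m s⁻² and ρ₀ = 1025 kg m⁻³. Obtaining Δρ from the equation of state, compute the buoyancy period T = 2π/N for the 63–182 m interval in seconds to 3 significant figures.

1.21 × 10³ s

ΔT = -3.1 K, ΔS = -0.25 psu (deep − shallow).
Δρ/ρ₀ = −αΔT + βΔS = 5.27 × 10⁻⁴ − 2.025 × 10⁻⁴ = 3.245 × 10⁻⁴, so Δρ ≈ 0.3326 kg m⁻³.
N² = (g/ρ₀)·Δρ/Δz = g·(Δρ/ρ₀)/Δz = 9.81 × 3.245 × 10⁻⁴ / 119 = 2.6751 × 10⁻⁵ s⁻².
N = √(2.6751 × 10⁻⁵) = 5.1721 × 10⁻³ rad s⁻¹ → T = 2π/N = 1.2148 × 10³ s ≈ 1.21 × 10³ s.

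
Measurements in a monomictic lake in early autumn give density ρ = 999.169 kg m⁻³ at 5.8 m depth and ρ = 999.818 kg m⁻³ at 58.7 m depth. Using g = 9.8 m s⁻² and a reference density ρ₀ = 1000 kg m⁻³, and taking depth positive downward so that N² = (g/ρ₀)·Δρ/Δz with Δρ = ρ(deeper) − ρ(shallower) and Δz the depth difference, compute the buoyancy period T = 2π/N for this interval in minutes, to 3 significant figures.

9.55 min

Δρ = 999.818 − 999.169 = 0.649 kg m⁻³ over Δz = 58.7 − 5.8 = 52.9 m.
N² = (9.8/1000) × (0.649/52.9) = 1.2023 × 10⁻⁴ s⁻².
N = √(1.2023 × 10⁻⁴) = 0.010965 rad s⁻¹, so T = 2π/N = 573.02 s = 9.5503 min ≈ 9.55 min.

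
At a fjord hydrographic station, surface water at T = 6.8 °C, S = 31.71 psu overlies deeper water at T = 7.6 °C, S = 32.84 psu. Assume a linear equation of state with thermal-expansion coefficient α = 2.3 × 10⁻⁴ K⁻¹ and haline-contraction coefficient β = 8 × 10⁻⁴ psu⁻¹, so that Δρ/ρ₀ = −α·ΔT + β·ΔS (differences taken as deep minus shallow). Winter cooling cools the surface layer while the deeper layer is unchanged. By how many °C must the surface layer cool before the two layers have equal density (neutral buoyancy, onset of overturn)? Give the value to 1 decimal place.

3.1 °C

Neutral buoyancy requires Δρ = 0, i.e. −α(T_deep − T_surf′) + β(S_deep − S_surf) = 0.
T_surf′ = T_deep − (β/α)·ΔS = 7.6 − (8 × 10⁻⁴/2.3 × 10⁻⁴)·(+1.13) = 3.670 °C.
Cooling required: 6.8 − (3.670) = 3.130 °C.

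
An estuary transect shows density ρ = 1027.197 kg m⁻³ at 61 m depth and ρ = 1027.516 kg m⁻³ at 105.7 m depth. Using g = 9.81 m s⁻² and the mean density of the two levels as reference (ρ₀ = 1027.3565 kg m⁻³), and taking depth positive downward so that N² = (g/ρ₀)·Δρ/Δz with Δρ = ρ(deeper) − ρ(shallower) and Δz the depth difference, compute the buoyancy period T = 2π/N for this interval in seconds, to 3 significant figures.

Δρ = 1027.516 − 1027.197 = 0.319 kg m⁻³ over Δz = 105.7 − 61 = 44.7 m.
N² = (9.81/1027.3565) × (0.319/44.7) = 6.8145 × 10⁻⁵ s⁻².
N = √(6.8145 × 10⁻⁵) = 8.2550 × 10⁻³ rad s⁻¹, so T = 2π/N = 761.14 s ≈ 761 s.

761 s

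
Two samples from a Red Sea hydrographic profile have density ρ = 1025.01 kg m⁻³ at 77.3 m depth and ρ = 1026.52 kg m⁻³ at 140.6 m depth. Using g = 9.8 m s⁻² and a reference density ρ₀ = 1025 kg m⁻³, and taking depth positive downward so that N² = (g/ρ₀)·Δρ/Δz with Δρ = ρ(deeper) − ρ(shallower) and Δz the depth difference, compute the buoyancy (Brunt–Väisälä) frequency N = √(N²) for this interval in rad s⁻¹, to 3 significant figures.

0.0151 rad s⁻¹

Δρ = 1026.52 − 1025.01 = 1.51 kg m⁻³ over Δz = 140.6 − 77.3 = 63.3 m.
N² = (9.8/1025) × (1.51/63.3) = 2.2807 × 10⁻⁴ s⁻².
N = √(2.2807 × 10⁻⁴) = 0.015102 rad s⁻¹ ≈ 0.0151 rad s⁻¹.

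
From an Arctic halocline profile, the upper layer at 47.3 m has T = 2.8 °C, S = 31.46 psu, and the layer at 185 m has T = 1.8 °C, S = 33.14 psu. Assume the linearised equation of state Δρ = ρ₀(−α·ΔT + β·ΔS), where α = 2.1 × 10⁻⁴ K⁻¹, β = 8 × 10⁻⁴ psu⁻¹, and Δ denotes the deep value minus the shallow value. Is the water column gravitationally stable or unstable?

ΔT = 1.8 − 2.8 = -1.0 K and ΔS = 33.14 − 31.46 = +1.68 psu (deep − shallow).
−αΔT = 2.10 × 10⁻⁴; βΔS = 1.344 × 10⁻³; sum Δρ/ρ₀ = 1.554 × 10⁻³.
Δρ/ρ₀ > 0, so Δρ > 0: deeper water is denser → statically stable.

stable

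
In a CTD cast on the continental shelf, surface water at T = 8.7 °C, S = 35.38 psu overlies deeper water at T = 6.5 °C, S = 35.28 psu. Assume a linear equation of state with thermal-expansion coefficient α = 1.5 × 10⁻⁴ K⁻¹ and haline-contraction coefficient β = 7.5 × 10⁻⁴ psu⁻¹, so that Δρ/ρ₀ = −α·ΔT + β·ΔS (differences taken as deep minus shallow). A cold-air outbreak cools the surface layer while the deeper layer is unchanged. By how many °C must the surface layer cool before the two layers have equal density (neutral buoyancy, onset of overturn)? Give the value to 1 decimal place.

1.7 °C

Neutral buoyancy requires Δρ = 0, i.e. −α(T_deep − T_surf′) + β(S_deep − S_surf) = 0.
T_surf′ = T_deep − (β/α)·ΔS = 6.5 − (7.5 × 10⁻⁴/1.5 × 10⁻⁴)·(-0.10) = 7.000 °C.
Cooling required: 8.7 − (7.000) = 1.700 °C.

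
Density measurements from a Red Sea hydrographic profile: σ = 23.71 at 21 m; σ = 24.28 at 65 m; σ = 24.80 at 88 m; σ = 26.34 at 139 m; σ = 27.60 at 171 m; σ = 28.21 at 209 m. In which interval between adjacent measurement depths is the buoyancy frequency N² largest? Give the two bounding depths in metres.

Compute the density gradient over each adjacent pair:
  21–65 m: Δρ/Δz = 0.57/44 = 0.013 kg m⁻⁴
  65–88 m: Δρ/Δz = 0.52/23 = 0.023 kg m⁻⁴
  88–139 m: Δρ/Δz = 1.54/51 = 0.030 kg m⁻⁴
  139–171 m: Δρ/Δz = 1.26/32 = 0.039 kg m⁻⁴
  171–209 m: Δρ/Δz = 0.61/38 = 0.016 kg m⁻⁴
The largest gradient is in the 139–171 m interval — the pycnocline.

139–171 m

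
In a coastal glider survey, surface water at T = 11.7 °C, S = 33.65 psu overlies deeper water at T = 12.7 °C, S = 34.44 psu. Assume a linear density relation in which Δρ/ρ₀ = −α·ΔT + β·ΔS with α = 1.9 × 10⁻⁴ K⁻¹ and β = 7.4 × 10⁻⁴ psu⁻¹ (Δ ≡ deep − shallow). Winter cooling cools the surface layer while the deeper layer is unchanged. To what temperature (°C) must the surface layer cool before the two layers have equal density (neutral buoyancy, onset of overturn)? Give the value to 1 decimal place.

Neutral buoyancy requires Δρ = 0, i.e. −α(T_deep − T_surf′) + β(S_deep − S_surf) = 0.
T_surf′ = T_deep − (β/α)·ΔS = 12.7 − (7.4 × 10⁻⁴/1.9 × 10⁻⁴)·(+0.79) = 9.623 °C.
Cooling required: 11.7 − (9.623) = 2.077 °C.

9.6 °C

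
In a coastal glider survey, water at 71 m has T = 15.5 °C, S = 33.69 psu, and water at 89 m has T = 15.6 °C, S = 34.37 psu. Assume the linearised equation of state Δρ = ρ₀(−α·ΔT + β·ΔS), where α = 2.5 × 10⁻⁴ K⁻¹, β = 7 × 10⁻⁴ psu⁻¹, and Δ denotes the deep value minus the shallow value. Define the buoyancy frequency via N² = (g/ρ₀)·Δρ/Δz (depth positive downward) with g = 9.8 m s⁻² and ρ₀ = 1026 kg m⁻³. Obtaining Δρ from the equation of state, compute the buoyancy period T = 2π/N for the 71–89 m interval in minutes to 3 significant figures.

6.68 min

ΔT = +0.1 K, ΔS = +0.68 psu (deep − shallow).
Δρ/ρ₀ = −αΔT + βΔS = -2.50 × 10⁻⁵ + 4.76 × 10⁻⁴ = 4.51 × 10⁻⁴, so Δρ ≈ 0.4627 kg m⁻³.
N² = (g/ρ₀)·Δρ/Δz = g·(Δρ/ρ₀)/Δz = 9.8 × 4.51 × 10⁻⁴ / 18 = 2.4554 × 10⁻⁴ s⁻².
N = √(2.4554 × 10⁻⁴) = 0.015670 rad s⁻¹ → T = 2π/N = 400.97 s = 6.6828 min ≈ 6.68 min.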